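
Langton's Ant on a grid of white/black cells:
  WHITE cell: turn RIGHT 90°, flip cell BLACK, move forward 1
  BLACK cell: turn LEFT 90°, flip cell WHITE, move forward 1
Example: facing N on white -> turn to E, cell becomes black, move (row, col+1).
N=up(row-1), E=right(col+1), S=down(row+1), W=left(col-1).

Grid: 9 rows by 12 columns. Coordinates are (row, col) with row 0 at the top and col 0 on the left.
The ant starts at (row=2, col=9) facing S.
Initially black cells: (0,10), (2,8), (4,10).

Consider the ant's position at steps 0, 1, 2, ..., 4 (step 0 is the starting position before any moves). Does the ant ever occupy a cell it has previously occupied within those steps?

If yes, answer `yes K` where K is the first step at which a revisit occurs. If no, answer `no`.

Answer: no

Derivation:
Step 1: on WHITE (2,9): turn R to W, flip to black, move to (2,8). |black|=4 — new cell
Step 2: on BLACK (2,8): turn L to S, flip to white, move to (3,8). |black|=3 — new cell
Step 3: on WHITE (3,8): turn R to W, flip to black, move to (3,7). |black|=4 — new cell
Step 4: on WHITE (3,7): turn R to N, flip to black, move to (2,7). |black|=5 — new cell
No revisit within 4 steps.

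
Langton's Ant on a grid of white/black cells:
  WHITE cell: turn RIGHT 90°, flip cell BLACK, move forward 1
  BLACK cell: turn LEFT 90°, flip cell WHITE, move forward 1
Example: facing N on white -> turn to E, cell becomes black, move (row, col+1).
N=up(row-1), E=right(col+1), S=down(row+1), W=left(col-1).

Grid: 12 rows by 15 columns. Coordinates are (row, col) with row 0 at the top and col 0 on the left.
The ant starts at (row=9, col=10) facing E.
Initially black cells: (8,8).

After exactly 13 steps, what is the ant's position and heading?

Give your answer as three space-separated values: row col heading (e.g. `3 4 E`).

Answer: 8 10 S

Derivation:
Step 1: on WHITE (9,10): turn R to S, flip to black, move to (10,10). |black|=2
Step 2: on WHITE (10,10): turn R to W, flip to black, move to (10,9). |black|=3
Step 3: on WHITE (10,9): turn R to N, flip to black, move to (9,9). |black|=4
Step 4: on WHITE (9,9): turn R to E, flip to black, move to (9,10). |black|=5
Step 5: on BLACK (9,10): turn L to N, flip to white, move to (8,10). |black|=4
Step 6: on WHITE (8,10): turn R to E, flip to black, move to (8,11). |black|=5
Step 7: on WHITE (8,11): turn R to S, flip to black, move to (9,11). |black|=6
Step 8: on WHITE (9,11): turn R to W, flip to black, move to (9,10). |black|=7
Step 9: on WHITE (9,10): turn R to N, flip to black, move to (8,10). |black|=8
Step 10: on BLACK (8,10): turn L to W, flip to white, move to (8,9). |black|=7
Step 11: on WHITE (8,9): turn R to N, flip to black, move to (7,9). |black|=8
Step 12: on WHITE (7,9): turn R to E, flip to black, move to (7,10). |black|=9
Step 13: on WHITE (7,10): turn R to S, flip to black, move to (8,10). |black|=10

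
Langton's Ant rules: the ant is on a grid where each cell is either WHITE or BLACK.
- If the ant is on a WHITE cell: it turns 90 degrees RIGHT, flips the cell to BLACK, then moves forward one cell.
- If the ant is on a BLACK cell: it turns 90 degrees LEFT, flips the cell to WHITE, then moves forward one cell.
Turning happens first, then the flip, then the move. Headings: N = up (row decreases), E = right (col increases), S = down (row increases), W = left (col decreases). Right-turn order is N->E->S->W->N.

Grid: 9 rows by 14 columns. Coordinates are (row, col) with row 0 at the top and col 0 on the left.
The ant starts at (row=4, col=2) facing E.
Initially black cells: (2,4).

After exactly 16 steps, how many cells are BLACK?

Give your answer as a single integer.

Step 1: on WHITE (4,2): turn R to S, flip to black, move to (5,2). |black|=2
Step 2: on WHITE (5,2): turn R to W, flip to black, move to (5,1). |black|=3
Step 3: on WHITE (5,1): turn R to N, flip to black, move to (4,1). |black|=4
Step 4: on WHITE (4,1): turn R to E, flip to black, move to (4,2). |black|=5
Step 5: on BLACK (4,2): turn L to N, flip to white, move to (3,2). |black|=4
Step 6: on WHITE (3,2): turn R to E, flip to black, move to (3,3). |black|=5
Step 7: on WHITE (3,3): turn R to S, flip to black, move to (4,3). |black|=6
Step 8: on WHITE (4,3): turn R to W, flip to black, move to (4,2). |black|=7
Step 9: on WHITE (4,2): turn R to N, flip to black, move to (3,2). |black|=8
Step 10: on BLACK (3,2): turn L to W, flip to white, move to (3,1). |black|=7
Step 11: on WHITE (3,1): turn R to N, flip to black, move to (2,1). |black|=8
Step 12: on WHITE (2,1): turn R to E, flip to black, move to (2,2). |black|=9
Step 13: on WHITE (2,2): turn R to S, flip to black, move to (3,2). |black|=10
Step 14: on WHITE (3,2): turn R to W, flip to black, move to (3,1). |black|=11
Step 15: on BLACK (3,1): turn L to S, flip to white, move to (4,1). |black|=10
Step 16: on BLACK (4,1): turn L to E, flip to white, move to (4,2). |black|=9

Answer: 9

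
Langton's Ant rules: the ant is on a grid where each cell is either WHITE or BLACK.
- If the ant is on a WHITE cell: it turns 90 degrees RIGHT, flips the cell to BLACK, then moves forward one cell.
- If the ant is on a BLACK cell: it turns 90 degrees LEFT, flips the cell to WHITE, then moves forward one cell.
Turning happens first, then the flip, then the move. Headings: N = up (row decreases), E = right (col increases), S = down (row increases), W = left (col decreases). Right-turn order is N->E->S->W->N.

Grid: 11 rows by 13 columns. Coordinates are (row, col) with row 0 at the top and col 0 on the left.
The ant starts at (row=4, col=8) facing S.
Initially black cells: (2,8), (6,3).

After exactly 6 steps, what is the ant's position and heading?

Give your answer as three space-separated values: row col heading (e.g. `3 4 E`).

Step 1: on WHITE (4,8): turn R to W, flip to black, move to (4,7). |black|=3
Step 2: on WHITE (4,7): turn R to N, flip to black, move to (3,7). |black|=4
Step 3: on WHITE (3,7): turn R to E, flip to black, move to (3,8). |black|=5
Step 4: on WHITE (3,8): turn R to S, flip to black, move to (4,8). |black|=6
Step 5: on BLACK (4,8): turn L to E, flip to white, move to (4,9). |black|=5
Step 6: on WHITE (4,9): turn R to S, flip to black, move to (5,9). |black|=6

Answer: 5 9 S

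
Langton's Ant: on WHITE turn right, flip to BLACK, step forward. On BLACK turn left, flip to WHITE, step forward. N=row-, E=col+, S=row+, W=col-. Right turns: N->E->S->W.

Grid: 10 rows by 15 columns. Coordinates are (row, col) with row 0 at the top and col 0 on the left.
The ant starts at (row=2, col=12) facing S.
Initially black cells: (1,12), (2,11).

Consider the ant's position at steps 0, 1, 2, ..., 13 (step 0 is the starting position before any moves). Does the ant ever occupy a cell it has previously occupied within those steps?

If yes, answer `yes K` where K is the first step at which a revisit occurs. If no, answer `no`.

Answer: yes 5

Derivation:
Step 1: on WHITE (2,12): turn R to W, flip to black, move to (2,11). |black|=3 — new cell
Step 2: on BLACK (2,11): turn L to S, flip to white, move to (3,11). |black|=2 — new cell
Step 3: on WHITE (3,11): turn R to W, flip to black, move to (3,10). |black|=3 — new cell
Step 4: on WHITE (3,10): turn R to N, flip to black, move to (2,10). |black|=4 — new cell
Step 5: on WHITE (2,10): turn R to E, flip to black, move to (2,11). |black|=5 — REVISIT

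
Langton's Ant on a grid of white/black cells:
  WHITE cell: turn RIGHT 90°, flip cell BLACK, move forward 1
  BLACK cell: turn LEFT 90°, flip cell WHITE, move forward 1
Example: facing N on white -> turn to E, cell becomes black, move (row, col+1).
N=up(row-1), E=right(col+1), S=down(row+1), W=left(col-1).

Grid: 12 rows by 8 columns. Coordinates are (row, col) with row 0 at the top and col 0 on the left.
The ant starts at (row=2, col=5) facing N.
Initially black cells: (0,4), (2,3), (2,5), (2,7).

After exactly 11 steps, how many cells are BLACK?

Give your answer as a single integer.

Step 1: on BLACK (2,5): turn L to W, flip to white, move to (2,4). |black|=3
Step 2: on WHITE (2,4): turn R to N, flip to black, move to (1,4). |black|=4
Step 3: on WHITE (1,4): turn R to E, flip to black, move to (1,5). |black|=5
Step 4: on WHITE (1,5): turn R to S, flip to black, move to (2,5). |black|=6
Step 5: on WHITE (2,5): turn R to W, flip to black, move to (2,4). |black|=7
Step 6: on BLACK (2,4): turn L to S, flip to white, move to (3,4). |black|=6
Step 7: on WHITE (3,4): turn R to W, flip to black, move to (3,3). |black|=7
Step 8: on WHITE (3,3): turn R to N, flip to black, move to (2,3). |black|=8
Step 9: on BLACK (2,3): turn L to W, flip to white, move to (2,2). |black|=7
Step 10: on WHITE (2,2): turn R to N, flip to black, move to (1,2). |black|=8
Step 11: on WHITE (1,2): turn R to E, flip to black, move to (1,3). |black|=9

Answer: 9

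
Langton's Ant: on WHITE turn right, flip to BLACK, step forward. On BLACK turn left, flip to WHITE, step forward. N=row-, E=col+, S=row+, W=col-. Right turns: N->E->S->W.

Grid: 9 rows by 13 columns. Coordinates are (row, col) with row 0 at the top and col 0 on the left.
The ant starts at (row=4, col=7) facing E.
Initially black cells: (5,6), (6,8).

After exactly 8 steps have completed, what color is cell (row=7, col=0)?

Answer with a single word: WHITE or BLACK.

Answer: WHITE

Derivation:
Step 1: on WHITE (4,7): turn R to S, flip to black, move to (5,7). |black|=3
Step 2: on WHITE (5,7): turn R to W, flip to black, move to (5,6). |black|=4
Step 3: on BLACK (5,6): turn L to S, flip to white, move to (6,6). |black|=3
Step 4: on WHITE (6,6): turn R to W, flip to black, move to (6,5). |black|=4
Step 5: on WHITE (6,5): turn R to N, flip to black, move to (5,5). |black|=5
Step 6: on WHITE (5,5): turn R to E, flip to black, move to (5,6). |black|=6
Step 7: on WHITE (5,6): turn R to S, flip to black, move to (6,6). |black|=7
Step 8: on BLACK (6,6): turn L to E, flip to white, move to (6,7). |black|=6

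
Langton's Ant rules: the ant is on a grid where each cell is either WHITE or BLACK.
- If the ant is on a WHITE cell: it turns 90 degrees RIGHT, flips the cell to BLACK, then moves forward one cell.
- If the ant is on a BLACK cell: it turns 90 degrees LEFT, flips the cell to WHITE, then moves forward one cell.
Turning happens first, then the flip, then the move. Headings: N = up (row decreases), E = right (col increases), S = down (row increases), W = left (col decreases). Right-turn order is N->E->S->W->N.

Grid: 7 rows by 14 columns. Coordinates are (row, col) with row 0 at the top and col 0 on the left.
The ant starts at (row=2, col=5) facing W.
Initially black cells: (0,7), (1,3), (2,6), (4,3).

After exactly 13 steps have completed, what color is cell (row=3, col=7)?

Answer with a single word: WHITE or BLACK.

Step 1: on WHITE (2,5): turn R to N, flip to black, move to (1,5). |black|=5
Step 2: on WHITE (1,5): turn R to E, flip to black, move to (1,6). |black|=6
Step 3: on WHITE (1,6): turn R to S, flip to black, move to (2,6). |black|=7
Step 4: on BLACK (2,6): turn L to E, flip to white, move to (2,7). |black|=6
Step 5: on WHITE (2,7): turn R to S, flip to black, move to (3,7). |black|=7
Step 6: on WHITE (3,7): turn R to W, flip to black, move to (3,6). |black|=8
Step 7: on WHITE (3,6): turn R to N, flip to black, move to (2,6). |black|=9
Step 8: on WHITE (2,6): turn R to E, flip to black, move to (2,7). |black|=10
Step 9: on BLACK (2,7): turn L to N, flip to white, move to (1,7). |black|=9
Step 10: on WHITE (1,7): turn R to E, flip to black, move to (1,8). |black|=10
Step 11: on WHITE (1,8): turn R to S, flip to black, move to (2,8). |black|=11
Step 12: on WHITE (2,8): turn R to W, flip to black, move to (2,7). |black|=12
Step 13: on WHITE (2,7): turn R to N, flip to black, move to (1,7). |black|=13

Answer: BLACK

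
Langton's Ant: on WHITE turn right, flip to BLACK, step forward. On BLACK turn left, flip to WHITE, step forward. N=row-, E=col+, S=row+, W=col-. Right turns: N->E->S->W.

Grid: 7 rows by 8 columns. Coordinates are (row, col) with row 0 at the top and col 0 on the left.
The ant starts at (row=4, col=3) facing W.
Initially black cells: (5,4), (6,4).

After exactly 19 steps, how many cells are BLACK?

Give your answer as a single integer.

Answer: 9

Derivation:
Step 1: on WHITE (4,3): turn R to N, flip to black, move to (3,3). |black|=3
Step 2: on WHITE (3,3): turn R to E, flip to black, move to (3,4). |black|=4
Step 3: on WHITE (3,4): turn R to S, flip to black, move to (4,4). |black|=5
Step 4: on WHITE (4,4): turn R to W, flip to black, move to (4,3). |black|=6
Step 5: on BLACK (4,3): turn L to S, flip to white, move to (5,3). |black|=5
Step 6: on WHITE (5,3): turn R to W, flip to black, move to (5,2). |black|=6
Step 7: on WHITE (5,2): turn R to N, flip to black, move to (4,2). |black|=7
Step 8: on WHITE (4,2): turn R to E, flip to black, move to (4,3). |black|=8
Step 9: on WHITE (4,3): turn R to S, flip to black, move to (5,3). |black|=9
Step 10: on BLACK (5,3): turn L to E, flip to white, move to (5,4). |black|=8
Step 11: on BLACK (5,4): turn L to N, flip to white, move to (4,4). |black|=7
Step 12: on BLACK (4,4): turn L to W, flip to white, move to (4,3). |black|=6
Step 13: on BLACK (4,3): turn L to S, flip to white, move to (5,3). |black|=5
Step 14: on WHITE (5,3): turn R to W, flip to black, move to (5,2). |black|=6
Step 15: on BLACK (5,2): turn L to S, flip to white, move to (6,2). |black|=5
Step 16: on WHITE (6,2): turn R to W, flip to black, move to (6,1). |black|=6
Step 17: on WHITE (6,1): turn R to N, flip to black, move to (5,1). |black|=7
Step 18: on WHITE (5,1): turn R to E, flip to black, move to (5,2). |black|=8
Step 19: on WHITE (5,2): turn R to S, flip to black, move to (6,2). |black|=9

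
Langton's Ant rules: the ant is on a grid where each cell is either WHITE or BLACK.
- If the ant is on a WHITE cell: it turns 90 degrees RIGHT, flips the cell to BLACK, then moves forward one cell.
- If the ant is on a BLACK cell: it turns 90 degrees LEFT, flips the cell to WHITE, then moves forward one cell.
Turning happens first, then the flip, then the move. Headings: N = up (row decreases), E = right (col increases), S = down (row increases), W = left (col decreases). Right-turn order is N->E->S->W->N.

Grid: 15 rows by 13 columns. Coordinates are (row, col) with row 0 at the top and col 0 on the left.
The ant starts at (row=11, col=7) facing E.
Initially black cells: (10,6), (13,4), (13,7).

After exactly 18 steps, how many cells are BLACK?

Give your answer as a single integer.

Answer: 9

Derivation:
Step 1: on WHITE (11,7): turn R to S, flip to black, move to (12,7). |black|=4
Step 2: on WHITE (12,7): turn R to W, flip to black, move to (12,6). |black|=5
Step 3: on WHITE (12,6): turn R to N, flip to black, move to (11,6). |black|=6
Step 4: on WHITE (11,6): turn R to E, flip to black, move to (11,7). |black|=7
Step 5: on BLACK (11,7): turn L to N, flip to white, move to (10,7). |black|=6
Step 6: on WHITE (10,7): turn R to E, flip to black, move to (10,8). |black|=7
Step 7: on WHITE (10,8): turn R to S, flip to black, move to (11,8). |black|=8
Step 8: on WHITE (11,8): turn R to W, flip to black, move to (11,7). |black|=9
Step 9: on WHITE (11,7): turn R to N, flip to black, move to (10,7). |black|=10
Step 10: on BLACK (10,7): turn L to W, flip to white, move to (10,6). |black|=9
Step 11: on BLACK (10,6): turn L to S, flip to white, move to (11,6). |black|=8
Step 12: on BLACK (11,6): turn L to E, flip to white, move to (11,7). |black|=7
Step 13: on BLACK (11,7): turn L to N, flip to white, move to (10,7). |black|=6
Step 14: on WHITE (10,7): turn R to E, flip to black, move to (10,8). |black|=7
Step 15: on BLACK (10,8): turn L to N, flip to white, move to (9,8). |black|=6
Step 16: on WHITE (9,8): turn R to E, flip to black, move to (9,9). |black|=7
Step 17: on WHITE (9,9): turn R to S, flip to black, move to (10,9). |black|=8
Step 18: on WHITE (10,9): turn R to W, flip to black, move to (10,8). |black|=9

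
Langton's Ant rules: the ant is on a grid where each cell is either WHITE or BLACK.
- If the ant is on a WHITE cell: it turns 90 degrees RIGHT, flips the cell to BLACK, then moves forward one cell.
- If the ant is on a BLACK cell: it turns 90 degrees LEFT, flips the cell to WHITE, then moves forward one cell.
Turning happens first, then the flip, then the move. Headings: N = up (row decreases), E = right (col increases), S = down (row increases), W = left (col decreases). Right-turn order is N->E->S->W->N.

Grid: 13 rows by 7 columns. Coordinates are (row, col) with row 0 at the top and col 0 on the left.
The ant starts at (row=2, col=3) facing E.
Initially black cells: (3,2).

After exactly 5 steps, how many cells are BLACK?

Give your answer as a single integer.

Answer: 4

Derivation:
Step 1: on WHITE (2,3): turn R to S, flip to black, move to (3,3). |black|=2
Step 2: on WHITE (3,3): turn R to W, flip to black, move to (3,2). |black|=3
Step 3: on BLACK (3,2): turn L to S, flip to white, move to (4,2). |black|=2
Step 4: on WHITE (4,2): turn R to W, flip to black, move to (4,1). |black|=3
Step 5: on WHITE (4,1): turn R to N, flip to black, move to (3,1). |black|=4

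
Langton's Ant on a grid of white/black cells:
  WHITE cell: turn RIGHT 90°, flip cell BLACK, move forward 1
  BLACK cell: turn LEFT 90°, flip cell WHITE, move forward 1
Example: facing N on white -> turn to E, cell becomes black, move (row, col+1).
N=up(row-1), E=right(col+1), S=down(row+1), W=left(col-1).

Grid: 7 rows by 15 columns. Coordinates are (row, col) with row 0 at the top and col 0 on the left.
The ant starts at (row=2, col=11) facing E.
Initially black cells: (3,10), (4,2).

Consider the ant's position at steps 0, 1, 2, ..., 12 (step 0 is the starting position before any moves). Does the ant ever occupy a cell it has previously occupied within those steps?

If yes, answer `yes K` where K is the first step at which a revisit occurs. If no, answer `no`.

Step 1: on WHITE (2,11): turn R to S, flip to black, move to (3,11). |black|=3 — new cell
Step 2: on WHITE (3,11): turn R to W, flip to black, move to (3,10). |black|=4 — new cell
Step 3: on BLACK (3,10): turn L to S, flip to white, move to (4,10). |black|=3 — new cell
Step 4: on WHITE (4,10): turn R to W, flip to black, move to (4,9). |black|=4 — new cell
Step 5: on WHITE (4,9): turn R to N, flip to black, move to (3,9). |black|=5 — new cell
Step 6: on WHITE (3,9): turn R to E, flip to black, move to (3,10). |black|=6 — REVISIT

Answer: yes 6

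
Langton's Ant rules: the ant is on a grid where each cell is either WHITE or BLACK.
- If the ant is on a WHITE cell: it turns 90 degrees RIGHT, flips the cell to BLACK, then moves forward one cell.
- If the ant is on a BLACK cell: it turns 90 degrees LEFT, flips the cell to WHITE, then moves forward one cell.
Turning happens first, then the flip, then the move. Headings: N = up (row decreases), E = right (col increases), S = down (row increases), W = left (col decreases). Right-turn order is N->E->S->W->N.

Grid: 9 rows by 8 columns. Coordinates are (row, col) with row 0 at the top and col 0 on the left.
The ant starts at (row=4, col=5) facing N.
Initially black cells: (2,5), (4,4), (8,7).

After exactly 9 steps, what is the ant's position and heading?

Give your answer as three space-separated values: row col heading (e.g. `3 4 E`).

Step 1: on WHITE (4,5): turn R to E, flip to black, move to (4,6). |black|=4
Step 2: on WHITE (4,6): turn R to S, flip to black, move to (5,6). |black|=5
Step 3: on WHITE (5,6): turn R to W, flip to black, move to (5,5). |black|=6
Step 4: on WHITE (5,5): turn R to N, flip to black, move to (4,5). |black|=7
Step 5: on BLACK (4,5): turn L to W, flip to white, move to (4,4). |black|=6
Step 6: on BLACK (4,4): turn L to S, flip to white, move to (5,4). |black|=5
Step 7: on WHITE (5,4): turn R to W, flip to black, move to (5,3). |black|=6
Step 8: on WHITE (5,3): turn R to N, flip to black, move to (4,3). |black|=7
Step 9: on WHITE (4,3): turn R to E, flip to black, move to (4,4). |black|=8

Answer: 4 4 E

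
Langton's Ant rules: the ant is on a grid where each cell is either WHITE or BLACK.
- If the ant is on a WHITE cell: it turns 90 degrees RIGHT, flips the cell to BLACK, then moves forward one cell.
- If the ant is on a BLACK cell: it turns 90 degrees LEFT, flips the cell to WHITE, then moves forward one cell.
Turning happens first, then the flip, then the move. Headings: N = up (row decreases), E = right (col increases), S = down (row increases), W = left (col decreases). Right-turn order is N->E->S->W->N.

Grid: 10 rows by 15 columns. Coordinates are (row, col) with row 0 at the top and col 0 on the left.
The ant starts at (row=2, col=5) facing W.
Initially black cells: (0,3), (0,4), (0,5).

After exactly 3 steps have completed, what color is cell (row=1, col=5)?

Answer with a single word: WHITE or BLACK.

Step 1: on WHITE (2,5): turn R to N, flip to black, move to (1,5). |black|=4
Step 2: on WHITE (1,5): turn R to E, flip to black, move to (1,6). |black|=5
Step 3: on WHITE (1,6): turn R to S, flip to black, move to (2,6). |black|=6

Answer: BLACK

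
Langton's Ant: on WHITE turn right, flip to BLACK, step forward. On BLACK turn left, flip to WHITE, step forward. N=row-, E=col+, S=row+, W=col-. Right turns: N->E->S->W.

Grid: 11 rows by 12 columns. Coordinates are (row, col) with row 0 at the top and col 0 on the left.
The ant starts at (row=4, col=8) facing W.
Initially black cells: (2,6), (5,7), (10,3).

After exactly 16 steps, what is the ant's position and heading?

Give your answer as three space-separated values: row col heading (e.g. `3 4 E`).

Answer: 6 8 E

Derivation:
Step 1: on WHITE (4,8): turn R to N, flip to black, move to (3,8). |black|=4
Step 2: on WHITE (3,8): turn R to E, flip to black, move to (3,9). |black|=5
Step 3: on WHITE (3,9): turn R to S, flip to black, move to (4,9). |black|=6
Step 4: on WHITE (4,9): turn R to W, flip to black, move to (4,8). |black|=7
Step 5: on BLACK (4,8): turn L to S, flip to white, move to (5,8). |black|=6
Step 6: on WHITE (5,8): turn R to W, flip to black, move to (5,7). |black|=7
Step 7: on BLACK (5,7): turn L to S, flip to white, move to (6,7). |black|=6
Step 8: on WHITE (6,7): turn R to W, flip to black, move to (6,6). |black|=7
Step 9: on WHITE (6,6): turn R to N, flip to black, move to (5,6). |black|=8
Step 10: on WHITE (5,6): turn R to E, flip to black, move to (5,7). |black|=9
Step 11: on WHITE (5,7): turn R to S, flip to black, move to (6,7). |black|=10
Step 12: on BLACK (6,7): turn L to E, flip to white, move to (6,8). |black|=9
Step 13: on WHITE (6,8): turn R to S, flip to black, move to (7,8). |black|=10
Step 14: on WHITE (7,8): turn R to W, flip to black, move to (7,7). |black|=11
Step 15: on WHITE (7,7): turn R to N, flip to black, move to (6,7). |black|=12
Step 16: on WHITE (6,7): turn R to E, flip to black, move to (6,8). |black|=13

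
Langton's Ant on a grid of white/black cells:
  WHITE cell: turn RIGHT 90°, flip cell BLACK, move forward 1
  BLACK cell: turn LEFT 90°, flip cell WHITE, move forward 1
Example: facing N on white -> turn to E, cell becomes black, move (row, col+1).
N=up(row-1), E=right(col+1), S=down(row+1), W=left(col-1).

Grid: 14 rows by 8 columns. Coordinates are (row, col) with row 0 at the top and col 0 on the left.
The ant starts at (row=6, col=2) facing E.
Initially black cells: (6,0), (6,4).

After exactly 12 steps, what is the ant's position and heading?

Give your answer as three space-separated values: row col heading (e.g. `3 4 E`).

Answer: 4 2 E

Derivation:
Step 1: on WHITE (6,2): turn R to S, flip to black, move to (7,2). |black|=3
Step 2: on WHITE (7,2): turn R to W, flip to black, move to (7,1). |black|=4
Step 3: on WHITE (7,1): turn R to N, flip to black, move to (6,1). |black|=5
Step 4: on WHITE (6,1): turn R to E, flip to black, move to (6,2). |black|=6
Step 5: on BLACK (6,2): turn L to N, flip to white, move to (5,2). |black|=5
Step 6: on WHITE (5,2): turn R to E, flip to black, move to (5,3). |black|=6
Step 7: on WHITE (5,3): turn R to S, flip to black, move to (6,3). |black|=7
Step 8: on WHITE (6,3): turn R to W, flip to black, move to (6,2). |black|=8
Step 9: on WHITE (6,2): turn R to N, flip to black, move to (5,2). |black|=9
Step 10: on BLACK (5,2): turn L to W, flip to white, move to (5,1). |black|=8
Step 11: on WHITE (5,1): turn R to N, flip to black, move to (4,1). |black|=9
Step 12: on WHITE (4,1): turn R to E, flip to black, move to (4,2). |black|=10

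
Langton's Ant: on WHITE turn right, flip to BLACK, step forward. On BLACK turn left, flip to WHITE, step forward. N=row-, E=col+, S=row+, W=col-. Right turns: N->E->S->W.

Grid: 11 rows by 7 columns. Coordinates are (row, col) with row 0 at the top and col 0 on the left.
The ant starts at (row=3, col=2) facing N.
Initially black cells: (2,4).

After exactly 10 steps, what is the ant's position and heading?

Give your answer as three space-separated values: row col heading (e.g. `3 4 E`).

Step 1: on WHITE (3,2): turn R to E, flip to black, move to (3,3). |black|=2
Step 2: on WHITE (3,3): turn R to S, flip to black, move to (4,3). |black|=3
Step 3: on WHITE (4,3): turn R to W, flip to black, move to (4,2). |black|=4
Step 4: on WHITE (4,2): turn R to N, flip to black, move to (3,2). |black|=5
Step 5: on BLACK (3,2): turn L to W, flip to white, move to (3,1). |black|=4
Step 6: on WHITE (3,1): turn R to N, flip to black, move to (2,1). |black|=5
Step 7: on WHITE (2,1): turn R to E, flip to black, move to (2,2). |black|=6
Step 8: on WHITE (2,2): turn R to S, flip to black, move to (3,2). |black|=7
Step 9: on WHITE (3,2): turn R to W, flip to black, move to (3,1). |black|=8
Step 10: on BLACK (3,1): turn L to S, flip to white, move to (4,1). |black|=7

Answer: 4 1 S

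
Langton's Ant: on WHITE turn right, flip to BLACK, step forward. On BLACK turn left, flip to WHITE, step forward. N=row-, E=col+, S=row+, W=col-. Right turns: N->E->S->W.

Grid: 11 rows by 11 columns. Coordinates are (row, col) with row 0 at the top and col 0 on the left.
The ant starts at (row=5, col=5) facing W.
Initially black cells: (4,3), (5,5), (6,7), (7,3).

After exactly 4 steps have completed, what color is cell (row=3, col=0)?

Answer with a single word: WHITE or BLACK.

Answer: WHITE

Derivation:
Step 1: on BLACK (5,5): turn L to S, flip to white, move to (6,5). |black|=3
Step 2: on WHITE (6,5): turn R to W, flip to black, move to (6,4). |black|=4
Step 3: on WHITE (6,4): turn R to N, flip to black, move to (5,4). |black|=5
Step 4: on WHITE (5,4): turn R to E, flip to black, move to (5,5). |black|=6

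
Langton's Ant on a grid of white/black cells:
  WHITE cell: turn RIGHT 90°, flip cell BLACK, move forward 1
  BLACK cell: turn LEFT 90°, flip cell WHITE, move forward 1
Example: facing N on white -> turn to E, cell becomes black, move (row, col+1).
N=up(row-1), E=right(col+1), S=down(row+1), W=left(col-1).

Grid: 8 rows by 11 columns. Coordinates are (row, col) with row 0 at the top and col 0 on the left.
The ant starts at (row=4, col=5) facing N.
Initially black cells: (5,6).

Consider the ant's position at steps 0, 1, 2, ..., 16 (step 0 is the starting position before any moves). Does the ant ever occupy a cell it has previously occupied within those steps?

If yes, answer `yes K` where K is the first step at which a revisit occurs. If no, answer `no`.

Answer: yes 6

Derivation:
Step 1: on WHITE (4,5): turn R to E, flip to black, move to (4,6). |black|=2 — new cell
Step 2: on WHITE (4,6): turn R to S, flip to black, move to (5,6). |black|=3 — new cell
Step 3: on BLACK (5,6): turn L to E, flip to white, move to (5,7). |black|=2 — new cell
Step 4: on WHITE (5,7): turn R to S, flip to black, move to (6,7). |black|=3 — new cell
Step 5: on WHITE (6,7): turn R to W, flip to black, move to (6,6). |black|=4 — new cell
Step 6: on WHITE (6,6): turn R to N, flip to black, move to (5,6). |black|=5 — REVISIT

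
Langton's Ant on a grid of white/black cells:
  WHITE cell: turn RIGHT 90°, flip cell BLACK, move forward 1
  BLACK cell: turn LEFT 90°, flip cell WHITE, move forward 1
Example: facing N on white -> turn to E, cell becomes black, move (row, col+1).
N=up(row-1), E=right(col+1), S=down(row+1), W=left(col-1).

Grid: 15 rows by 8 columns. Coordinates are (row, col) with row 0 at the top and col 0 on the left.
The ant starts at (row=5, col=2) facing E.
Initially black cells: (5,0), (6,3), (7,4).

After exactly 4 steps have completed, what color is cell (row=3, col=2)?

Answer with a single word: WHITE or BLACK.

Step 1: on WHITE (5,2): turn R to S, flip to black, move to (6,2). |black|=4
Step 2: on WHITE (6,2): turn R to W, flip to black, move to (6,1). |black|=5
Step 3: on WHITE (6,1): turn R to N, flip to black, move to (5,1). |black|=6
Step 4: on WHITE (5,1): turn R to E, flip to black, move to (5,2). |black|=7

Answer: WHITE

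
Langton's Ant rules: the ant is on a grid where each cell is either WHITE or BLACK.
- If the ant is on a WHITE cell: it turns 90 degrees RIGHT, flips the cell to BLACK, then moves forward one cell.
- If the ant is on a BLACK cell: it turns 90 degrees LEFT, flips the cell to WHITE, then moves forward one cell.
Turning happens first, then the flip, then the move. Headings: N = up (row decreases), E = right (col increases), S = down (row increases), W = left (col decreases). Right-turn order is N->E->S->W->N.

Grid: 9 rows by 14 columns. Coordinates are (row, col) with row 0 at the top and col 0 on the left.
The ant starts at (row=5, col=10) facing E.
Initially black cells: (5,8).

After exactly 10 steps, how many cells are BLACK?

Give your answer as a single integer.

Step 1: on WHITE (5,10): turn R to S, flip to black, move to (6,10). |black|=2
Step 2: on WHITE (6,10): turn R to W, flip to black, move to (6,9). |black|=3
Step 3: on WHITE (6,9): turn R to N, flip to black, move to (5,9). |black|=4
Step 4: on WHITE (5,9): turn R to E, flip to black, move to (5,10). |black|=5
Step 5: on BLACK (5,10): turn L to N, flip to white, move to (4,10). |black|=4
Step 6: on WHITE (4,10): turn R to E, flip to black, move to (4,11). |black|=5
Step 7: on WHITE (4,11): turn R to S, flip to black, move to (5,11). |black|=6
Step 8: on WHITE (5,11): turn R to W, flip to black, move to (5,10). |black|=7
Step 9: on WHITE (5,10): turn R to N, flip to black, move to (4,10). |black|=8
Step 10: on BLACK (4,10): turn L to W, flip to white, move to (4,9). |black|=7

Answer: 7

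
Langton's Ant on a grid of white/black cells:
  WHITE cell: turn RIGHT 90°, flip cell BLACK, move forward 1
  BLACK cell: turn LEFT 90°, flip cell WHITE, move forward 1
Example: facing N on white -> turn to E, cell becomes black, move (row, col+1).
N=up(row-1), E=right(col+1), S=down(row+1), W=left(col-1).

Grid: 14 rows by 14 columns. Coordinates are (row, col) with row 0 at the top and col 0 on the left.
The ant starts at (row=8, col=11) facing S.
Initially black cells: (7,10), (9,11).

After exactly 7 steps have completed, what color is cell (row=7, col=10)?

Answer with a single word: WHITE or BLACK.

Step 1: on WHITE (8,11): turn R to W, flip to black, move to (8,10). |black|=3
Step 2: on WHITE (8,10): turn R to N, flip to black, move to (7,10). |black|=4
Step 3: on BLACK (7,10): turn L to W, flip to white, move to (7,9). |black|=3
Step 4: on WHITE (7,9): turn R to N, flip to black, move to (6,9). |black|=4
Step 5: on WHITE (6,9): turn R to E, flip to black, move to (6,10). |black|=5
Step 6: on WHITE (6,10): turn R to S, flip to black, move to (7,10). |black|=6
Step 7: on WHITE (7,10): turn R to W, flip to black, move to (7,9). |black|=7

Answer: BLACK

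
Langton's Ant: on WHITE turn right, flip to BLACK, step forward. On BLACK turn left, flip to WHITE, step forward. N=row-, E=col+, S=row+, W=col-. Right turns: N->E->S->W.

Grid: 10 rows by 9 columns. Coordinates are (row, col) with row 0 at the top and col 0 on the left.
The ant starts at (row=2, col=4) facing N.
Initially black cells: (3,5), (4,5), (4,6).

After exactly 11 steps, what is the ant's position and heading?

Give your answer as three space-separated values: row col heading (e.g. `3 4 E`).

Answer: 3 8 E

Derivation:
Step 1: on WHITE (2,4): turn R to E, flip to black, move to (2,5). |black|=4
Step 2: on WHITE (2,5): turn R to S, flip to black, move to (3,5). |black|=5
Step 3: on BLACK (3,5): turn L to E, flip to white, move to (3,6). |black|=4
Step 4: on WHITE (3,6): turn R to S, flip to black, move to (4,6). |black|=5
Step 5: on BLACK (4,6): turn L to E, flip to white, move to (4,7). |black|=4
Step 6: on WHITE (4,7): turn R to S, flip to black, move to (5,7). |black|=5
Step 7: on WHITE (5,7): turn R to W, flip to black, move to (5,6). |black|=6
Step 8: on WHITE (5,6): turn R to N, flip to black, move to (4,6). |black|=7
Step 9: on WHITE (4,6): turn R to E, flip to black, move to (4,7). |black|=8
Step 10: on BLACK (4,7): turn L to N, flip to white, move to (3,7). |black|=7
Step 11: on WHITE (3,7): turn R to E, flip to black, move to (3,8). |black|=8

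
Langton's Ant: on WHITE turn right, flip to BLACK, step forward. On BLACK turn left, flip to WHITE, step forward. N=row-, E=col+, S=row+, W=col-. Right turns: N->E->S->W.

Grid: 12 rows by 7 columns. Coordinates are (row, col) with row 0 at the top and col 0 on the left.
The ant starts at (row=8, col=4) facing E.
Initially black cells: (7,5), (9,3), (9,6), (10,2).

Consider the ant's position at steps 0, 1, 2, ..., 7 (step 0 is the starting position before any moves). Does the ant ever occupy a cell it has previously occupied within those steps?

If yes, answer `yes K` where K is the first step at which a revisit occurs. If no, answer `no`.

Answer: no

Derivation:
Step 1: on WHITE (8,4): turn R to S, flip to black, move to (9,4). |black|=5 — new cell
Step 2: on WHITE (9,4): turn R to W, flip to black, move to (9,3). |black|=6 — new cell
Step 3: on BLACK (9,3): turn L to S, flip to white, move to (10,3). |black|=5 — new cell
Step 4: on WHITE (10,3): turn R to W, flip to black, move to (10,2). |black|=6 — new cell
Step 5: on BLACK (10,2): turn L to S, flip to white, move to (11,2). |black|=5 — new cell
Step 6: on WHITE (11,2): turn R to W, flip to black, move to (11,1). |black|=6 — new cell
Step 7: on WHITE (11,1): turn R to N, flip to black, move to (10,1). |black|=7 — new cell
No revisit within 7 steps.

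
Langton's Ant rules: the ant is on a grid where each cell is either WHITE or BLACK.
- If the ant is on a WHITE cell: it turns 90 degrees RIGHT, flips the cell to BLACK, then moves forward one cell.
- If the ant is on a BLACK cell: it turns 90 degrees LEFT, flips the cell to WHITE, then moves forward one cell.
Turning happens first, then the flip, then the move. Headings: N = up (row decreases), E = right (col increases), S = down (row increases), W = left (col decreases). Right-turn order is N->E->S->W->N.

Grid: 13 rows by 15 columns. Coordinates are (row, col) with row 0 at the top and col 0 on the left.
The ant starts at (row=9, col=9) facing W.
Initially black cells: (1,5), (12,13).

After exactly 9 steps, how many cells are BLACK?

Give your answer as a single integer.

Step 1: on WHITE (9,9): turn R to N, flip to black, move to (8,9). |black|=3
Step 2: on WHITE (8,9): turn R to E, flip to black, move to (8,10). |black|=4
Step 3: on WHITE (8,10): turn R to S, flip to black, move to (9,10). |black|=5
Step 4: on WHITE (9,10): turn R to W, flip to black, move to (9,9). |black|=6
Step 5: on BLACK (9,9): turn L to S, flip to white, move to (10,9). |black|=5
Step 6: on WHITE (10,9): turn R to W, flip to black, move to (10,8). |black|=6
Step 7: on WHITE (10,8): turn R to N, flip to black, move to (9,8). |black|=7
Step 8: on WHITE (9,8): turn R to E, flip to black, move to (9,9). |black|=8
Step 9: on WHITE (9,9): turn R to S, flip to black, move to (10,9). |black|=9

Answer: 9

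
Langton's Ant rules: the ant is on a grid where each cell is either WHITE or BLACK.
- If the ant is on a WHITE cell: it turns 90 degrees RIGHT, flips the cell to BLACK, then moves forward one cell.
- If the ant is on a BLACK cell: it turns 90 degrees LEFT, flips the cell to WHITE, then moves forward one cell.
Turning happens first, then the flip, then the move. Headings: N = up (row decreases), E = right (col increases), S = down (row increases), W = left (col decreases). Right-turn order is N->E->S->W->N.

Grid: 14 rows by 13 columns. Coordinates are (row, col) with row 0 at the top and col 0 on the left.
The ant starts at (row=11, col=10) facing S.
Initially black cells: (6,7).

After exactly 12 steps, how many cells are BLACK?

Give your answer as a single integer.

Answer: 9

Derivation:
Step 1: on WHITE (11,10): turn R to W, flip to black, move to (11,9). |black|=2
Step 2: on WHITE (11,9): turn R to N, flip to black, move to (10,9). |black|=3
Step 3: on WHITE (10,9): turn R to E, flip to black, move to (10,10). |black|=4
Step 4: on WHITE (10,10): turn R to S, flip to black, move to (11,10). |black|=5
Step 5: on BLACK (11,10): turn L to E, flip to white, move to (11,11). |black|=4
Step 6: on WHITE (11,11): turn R to S, flip to black, move to (12,11). |black|=5
Step 7: on WHITE (12,11): turn R to W, flip to black, move to (12,10). |black|=6
Step 8: on WHITE (12,10): turn R to N, flip to black, move to (11,10). |black|=7
Step 9: on WHITE (11,10): turn R to E, flip to black, move to (11,11). |black|=8
Step 10: on BLACK (11,11): turn L to N, flip to white, move to (10,11). |black|=7
Step 11: on WHITE (10,11): turn R to E, flip to black, move to (10,12). |black|=8
Step 12: on WHITE (10,12): turn R to S, flip to black, move to (11,12). |black|=9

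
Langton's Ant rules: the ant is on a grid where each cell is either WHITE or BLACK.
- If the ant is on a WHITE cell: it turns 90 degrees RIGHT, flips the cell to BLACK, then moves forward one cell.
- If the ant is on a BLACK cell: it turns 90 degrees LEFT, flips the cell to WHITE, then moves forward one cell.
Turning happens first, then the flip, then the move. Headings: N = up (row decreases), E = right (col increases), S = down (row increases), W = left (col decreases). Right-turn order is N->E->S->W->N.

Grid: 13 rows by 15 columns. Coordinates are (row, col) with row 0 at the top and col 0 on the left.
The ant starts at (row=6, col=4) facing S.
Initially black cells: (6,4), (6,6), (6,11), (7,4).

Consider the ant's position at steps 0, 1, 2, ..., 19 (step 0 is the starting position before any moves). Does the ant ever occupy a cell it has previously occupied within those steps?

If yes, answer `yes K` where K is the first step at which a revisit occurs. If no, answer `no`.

Step 1: on BLACK (6,4): turn L to E, flip to white, move to (6,5). |black|=3 — new cell
Step 2: on WHITE (6,5): turn R to S, flip to black, move to (7,5). |black|=4 — new cell
Step 3: on WHITE (7,5): turn R to W, flip to black, move to (7,4). |black|=5 — new cell
Step 4: on BLACK (7,4): turn L to S, flip to white, move to (8,4). |black|=4 — new cell
Step 5: on WHITE (8,4): turn R to W, flip to black, move to (8,3). |black|=5 — new cell
Step 6: on WHITE (8,3): turn R to N, flip to black, move to (7,3). |black|=6 — new cell
Step 7: on WHITE (7,3): turn R to E, flip to black, move to (7,4). |black|=7 — REVISIT

Answer: yes 7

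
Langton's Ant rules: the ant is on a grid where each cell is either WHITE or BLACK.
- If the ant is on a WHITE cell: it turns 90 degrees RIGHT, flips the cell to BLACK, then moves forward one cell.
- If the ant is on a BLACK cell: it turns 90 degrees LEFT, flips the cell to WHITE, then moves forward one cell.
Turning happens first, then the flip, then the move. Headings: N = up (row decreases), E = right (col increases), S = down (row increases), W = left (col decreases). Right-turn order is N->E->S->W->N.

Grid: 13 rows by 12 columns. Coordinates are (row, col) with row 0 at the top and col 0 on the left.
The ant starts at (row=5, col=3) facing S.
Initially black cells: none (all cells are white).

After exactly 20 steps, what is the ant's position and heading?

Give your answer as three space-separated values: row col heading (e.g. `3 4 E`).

Answer: 3 5 N

Derivation:
Step 1: on WHITE (5,3): turn R to W, flip to black, move to (5,2). |black|=1
Step 2: on WHITE (5,2): turn R to N, flip to black, move to (4,2). |black|=2
Step 3: on WHITE (4,2): turn R to E, flip to black, move to (4,3). |black|=3
Step 4: on WHITE (4,3): turn R to S, flip to black, move to (5,3). |black|=4
Step 5: on BLACK (5,3): turn L to E, flip to white, move to (5,4). |black|=3
Step 6: on WHITE (5,4): turn R to S, flip to black, move to (6,4). |black|=4
Step 7: on WHITE (6,4): turn R to W, flip to black, move to (6,3). |black|=5
Step 8: on WHITE (6,3): turn R to N, flip to black, move to (5,3). |black|=6
Step 9: on WHITE (5,3): turn R to E, flip to black, move to (5,4). |black|=7
Step 10: on BLACK (5,4): turn L to N, flip to white, move to (4,4). |black|=6
Step 11: on WHITE (4,4): turn R to E, flip to black, move to (4,5). |black|=7
Step 12: on WHITE (4,5): turn R to S, flip to black, move to (5,5). |black|=8
Step 13: on WHITE (5,5): turn R to W, flip to black, move to (5,4). |black|=9
Step 14: on WHITE (5,4): turn R to N, flip to black, move to (4,4). |black|=10
Step 15: on BLACK (4,4): turn L to W, flip to white, move to (4,3). |black|=9
Step 16: on BLACK (4,3): turn L to S, flip to white, move to (5,3). |black|=8
Step 17: on BLACK (5,3): turn L to E, flip to white, move to (5,4). |black|=7
Step 18: on BLACK (5,4): turn L to N, flip to white, move to (4,4). |black|=6
Step 19: on WHITE (4,4): turn R to E, flip to black, move to (4,5). |black|=7
Step 20: on BLACK (4,5): turn L to N, flip to white, move to (3,5). |black|=6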